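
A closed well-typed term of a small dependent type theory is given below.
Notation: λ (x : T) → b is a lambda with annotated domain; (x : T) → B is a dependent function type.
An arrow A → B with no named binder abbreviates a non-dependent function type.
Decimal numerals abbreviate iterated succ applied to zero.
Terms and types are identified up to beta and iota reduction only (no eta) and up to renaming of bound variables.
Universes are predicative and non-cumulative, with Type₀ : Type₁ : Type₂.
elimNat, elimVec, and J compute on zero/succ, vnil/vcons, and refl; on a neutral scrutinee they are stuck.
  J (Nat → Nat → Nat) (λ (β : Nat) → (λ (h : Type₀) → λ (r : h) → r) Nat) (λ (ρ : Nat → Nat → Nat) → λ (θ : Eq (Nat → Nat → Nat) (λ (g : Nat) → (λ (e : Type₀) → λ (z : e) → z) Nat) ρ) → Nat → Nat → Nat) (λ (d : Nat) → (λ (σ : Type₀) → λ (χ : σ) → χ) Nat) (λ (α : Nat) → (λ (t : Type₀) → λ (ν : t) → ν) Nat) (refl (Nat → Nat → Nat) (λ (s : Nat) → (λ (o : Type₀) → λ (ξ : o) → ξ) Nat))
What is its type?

inferred type:
  Nat → Nat → Nat


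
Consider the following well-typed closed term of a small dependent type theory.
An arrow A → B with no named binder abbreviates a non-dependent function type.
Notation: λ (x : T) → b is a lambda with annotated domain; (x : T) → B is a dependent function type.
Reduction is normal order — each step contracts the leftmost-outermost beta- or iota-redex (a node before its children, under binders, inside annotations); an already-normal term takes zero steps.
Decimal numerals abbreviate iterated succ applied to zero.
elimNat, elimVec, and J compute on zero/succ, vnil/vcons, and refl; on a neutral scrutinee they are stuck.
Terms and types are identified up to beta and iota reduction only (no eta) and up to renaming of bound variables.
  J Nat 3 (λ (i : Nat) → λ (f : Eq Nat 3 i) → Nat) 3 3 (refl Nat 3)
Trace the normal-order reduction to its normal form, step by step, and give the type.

reduction (normal order):
  J Nat 3 (λ (i : Nat) → λ (f : Eq Nat 3 i) → Nat) 3 3 (refl Nat 3)
  ~> 3
the term's type:
  Nat


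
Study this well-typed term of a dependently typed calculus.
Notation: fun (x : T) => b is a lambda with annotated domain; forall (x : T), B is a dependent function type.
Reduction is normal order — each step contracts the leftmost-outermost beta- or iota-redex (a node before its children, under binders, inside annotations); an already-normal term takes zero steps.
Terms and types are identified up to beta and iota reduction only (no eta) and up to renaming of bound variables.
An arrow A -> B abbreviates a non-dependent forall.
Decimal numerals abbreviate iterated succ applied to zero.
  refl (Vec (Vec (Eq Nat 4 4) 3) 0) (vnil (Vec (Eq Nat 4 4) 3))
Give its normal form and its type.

normal form:
  refl (Vec (Vec (Eq Nat 4 4) 3) 0) (vnil (Vec (Eq Nat 4 4) 3))
the term's type:
  Eq (Vec (Vec (Eq Nat 4 4) 3) 0) (vnil (Vec (Eq Nat 4 4) 3)) (vnil (Vec (Eq Nat 4 4) 3))
observation: the term is already in normal form.


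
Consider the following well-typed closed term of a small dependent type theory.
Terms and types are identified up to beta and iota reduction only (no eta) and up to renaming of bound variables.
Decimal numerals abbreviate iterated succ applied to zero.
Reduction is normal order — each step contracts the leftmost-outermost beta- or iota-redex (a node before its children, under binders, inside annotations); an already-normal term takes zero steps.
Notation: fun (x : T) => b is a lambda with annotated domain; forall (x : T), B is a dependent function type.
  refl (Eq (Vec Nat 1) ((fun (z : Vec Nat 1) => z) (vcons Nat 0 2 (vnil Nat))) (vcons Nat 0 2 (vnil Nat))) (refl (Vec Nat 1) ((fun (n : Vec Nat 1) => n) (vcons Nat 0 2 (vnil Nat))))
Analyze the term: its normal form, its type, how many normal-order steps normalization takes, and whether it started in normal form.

resulting normal form:
  refl (Eq (Vec Nat 1) (vcons Nat 0 2 (vnil Nat)) (vcons Nat 0 2 (vnil Nat))) (refl (Vec Nat 1) (vcons Nat 0 2 (vnil Nat)))
the term's type:
  Eq (Eq (Vec Nat 1) (vcons Nat 0 2 (vnil Nat)) (vcons Nat 0 2 (vnil Nat))) (refl (Vec Nat 1) (vcons Nat 0 2 (vnil Nat))) (refl (Vec Nat 1) (vcons Nat 0 2 (vnil Nat)))
reduction steps (normal order): 2
term was already normal: no
first contracted redex: a beta-redex


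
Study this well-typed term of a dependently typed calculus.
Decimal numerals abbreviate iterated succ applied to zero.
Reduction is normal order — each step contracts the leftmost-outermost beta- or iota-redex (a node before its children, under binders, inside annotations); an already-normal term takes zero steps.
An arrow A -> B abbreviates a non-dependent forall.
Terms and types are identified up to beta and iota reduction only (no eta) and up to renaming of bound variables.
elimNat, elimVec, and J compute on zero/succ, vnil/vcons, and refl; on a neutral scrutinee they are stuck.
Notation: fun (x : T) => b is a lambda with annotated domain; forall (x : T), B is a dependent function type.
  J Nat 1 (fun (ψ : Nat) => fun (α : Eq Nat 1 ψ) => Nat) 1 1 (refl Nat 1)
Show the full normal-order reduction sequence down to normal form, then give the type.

normal-order reduction:
  J Nat 1 (fun (ψ : Nat) => fun (α : Eq Nat 1 ψ) => Nat) 1 1 (refl Nat 1)
  ~> 1
inferred type:
  Nat


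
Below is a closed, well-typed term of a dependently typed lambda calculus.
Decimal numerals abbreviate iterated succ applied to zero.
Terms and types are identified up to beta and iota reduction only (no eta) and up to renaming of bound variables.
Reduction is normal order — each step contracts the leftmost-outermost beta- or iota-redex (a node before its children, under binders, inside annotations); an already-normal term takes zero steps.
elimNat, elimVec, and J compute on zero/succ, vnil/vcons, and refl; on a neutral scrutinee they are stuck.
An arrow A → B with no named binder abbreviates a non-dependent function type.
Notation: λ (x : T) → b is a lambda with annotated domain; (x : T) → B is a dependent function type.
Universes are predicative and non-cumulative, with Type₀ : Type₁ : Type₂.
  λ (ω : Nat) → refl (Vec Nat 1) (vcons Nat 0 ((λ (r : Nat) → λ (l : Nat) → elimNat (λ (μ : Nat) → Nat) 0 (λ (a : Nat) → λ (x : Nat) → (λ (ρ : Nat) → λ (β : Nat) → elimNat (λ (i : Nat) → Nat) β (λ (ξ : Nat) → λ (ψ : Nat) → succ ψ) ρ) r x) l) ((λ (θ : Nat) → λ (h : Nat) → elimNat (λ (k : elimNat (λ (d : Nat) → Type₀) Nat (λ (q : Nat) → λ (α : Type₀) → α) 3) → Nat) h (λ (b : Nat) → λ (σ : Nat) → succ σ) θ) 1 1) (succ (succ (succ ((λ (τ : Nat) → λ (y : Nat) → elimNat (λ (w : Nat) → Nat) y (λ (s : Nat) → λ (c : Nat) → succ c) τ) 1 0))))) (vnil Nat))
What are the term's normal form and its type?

normal form:
  λ (ω : Nat) → refl (Vec Nat 1) (vcons Nat 0 8 (vnil Nat))
type:
  Nat → Eq (Vec Nat 1) (vcons Nat 0 8 (vnil Nat)) (vcons Nat 0 8 (vnil Nat))


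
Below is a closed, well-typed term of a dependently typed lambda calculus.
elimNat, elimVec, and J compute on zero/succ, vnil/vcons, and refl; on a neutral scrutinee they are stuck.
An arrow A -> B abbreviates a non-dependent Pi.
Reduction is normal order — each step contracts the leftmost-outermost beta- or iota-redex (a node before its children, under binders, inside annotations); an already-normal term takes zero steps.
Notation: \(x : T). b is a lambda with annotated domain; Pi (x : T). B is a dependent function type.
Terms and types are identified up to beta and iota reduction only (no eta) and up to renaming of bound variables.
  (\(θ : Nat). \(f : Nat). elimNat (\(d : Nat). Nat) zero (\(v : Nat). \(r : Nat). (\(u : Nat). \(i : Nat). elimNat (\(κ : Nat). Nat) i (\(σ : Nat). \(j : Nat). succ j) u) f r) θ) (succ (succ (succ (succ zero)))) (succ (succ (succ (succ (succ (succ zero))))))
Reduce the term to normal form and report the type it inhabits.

normal form:
  succ (succ (succ (succ (succ (succ (succ (succ (succ (succ (succ (succ (succ (succ (succ (succ (succ (succ (succ (succ (succ (succ (succ (succ zero)))))))))))))))))))))))
inferred type:
  Nat
observation: 99 normal-order steps normalize the term, beginning with a beta-redex.


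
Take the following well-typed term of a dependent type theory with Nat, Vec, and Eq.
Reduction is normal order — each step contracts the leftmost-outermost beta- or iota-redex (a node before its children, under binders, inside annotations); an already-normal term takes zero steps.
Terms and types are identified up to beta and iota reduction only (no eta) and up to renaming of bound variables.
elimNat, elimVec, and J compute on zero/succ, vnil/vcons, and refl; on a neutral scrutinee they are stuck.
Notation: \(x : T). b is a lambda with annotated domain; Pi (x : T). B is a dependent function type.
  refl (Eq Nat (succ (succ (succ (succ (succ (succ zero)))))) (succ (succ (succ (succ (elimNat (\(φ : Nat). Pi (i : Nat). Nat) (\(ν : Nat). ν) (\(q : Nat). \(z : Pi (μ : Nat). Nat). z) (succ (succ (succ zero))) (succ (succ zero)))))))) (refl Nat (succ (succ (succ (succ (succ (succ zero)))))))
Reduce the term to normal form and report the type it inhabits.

resulting normal form:
  refl (Eq Nat (succ (succ (succ (succ (succ (succ zero)))))) (succ (succ (succ (succ (succ (succ zero))))))) (refl Nat (succ (succ (succ (succ (succ (succ zero)))))))
inferred type:
  Eq (Eq Nat (succ (succ (succ (succ (succ (succ zero)))))) (succ (succ (succ (succ (succ (succ zero))))))) (refl Nat (succ (succ (succ (succ (succ (succ zero))))))) (refl Nat (succ (succ (succ (succ (succ (succ zero)))))))
observation: normalization takes exactly 11 steps under the normal-order strategy.


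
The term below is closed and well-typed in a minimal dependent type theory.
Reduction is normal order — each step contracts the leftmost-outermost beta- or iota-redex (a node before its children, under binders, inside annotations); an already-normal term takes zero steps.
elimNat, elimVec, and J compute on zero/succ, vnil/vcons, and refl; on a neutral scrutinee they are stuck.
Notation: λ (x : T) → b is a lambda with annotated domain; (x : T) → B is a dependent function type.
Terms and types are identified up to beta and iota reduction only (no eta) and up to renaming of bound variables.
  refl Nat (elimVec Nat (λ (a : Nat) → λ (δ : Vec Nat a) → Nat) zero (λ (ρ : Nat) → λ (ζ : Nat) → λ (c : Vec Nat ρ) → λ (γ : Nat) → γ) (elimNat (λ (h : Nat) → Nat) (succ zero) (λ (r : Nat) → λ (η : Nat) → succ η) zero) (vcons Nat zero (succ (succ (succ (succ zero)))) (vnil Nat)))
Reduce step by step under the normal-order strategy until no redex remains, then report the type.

normal-order reduction:
  refl Nat (elimVec Nat (λ (a : Nat) → λ (δ : Vec Nat a) → Nat) zero (λ (ρ : Nat) → λ (ζ : Nat) → λ (c : Vec Nat ρ) → λ (γ : Nat) → γ) (elimNat (λ (h : Nat) → Nat) (succ zero) (λ (r : Nat) → λ (η : Nat) → succ η) zero) (vcons Nat zero (succ (succ (succ (succ zero)))) (vnil Nat)))
  ~> refl Nat ((λ (a : Nat) → λ (δ : Nat) → λ (ρ : Vec Nat a) → λ (ζ : Nat) → ζ) zero (succ (succ (succ (succ zero)))) (vnil Nat) (elimVec Nat (λ (c : Nat) → λ (γ : Vec Nat c) → Nat) zero (λ (h : Nat) → λ (r : Nat) → λ (η : Vec Nat h) → λ (v : Nat) → v) zero (vnil Nat)))
  ~> refl Nat ((λ (a : Nat) → λ (δ : Vec Nat zero) → λ (ρ : Nat) → ρ) (succ (succ (succ (succ zero)))) (vnil Nat) (elimVec Nat (λ (ζ : Nat) → λ (c : Vec Nat ζ) → Nat) zero (λ (γ : Nat) → λ (h : Nat) → λ (r : Vec Nat γ) → λ (η : Nat) → η) zero (vnil Nat)))
  ~> refl Nat ((λ (a : Vec Nat zero) → λ (δ : Nat) → δ) (vnil Nat) (elimVec Nat (λ (ρ : Nat) → λ (ζ : Vec Nat ρ) → Nat) zero (λ (c : Nat) → λ (γ : Nat) → λ (h : Vec Nat c) → λ (r : Nat) → r) zero (vnil Nat)))
  ~> refl Nat ((λ (a : Nat) → a) (elimVec Nat (λ (δ : Nat) → λ (ρ : Vec Nat δ) → Nat) zero (λ (ζ : Nat) → λ (c : Nat) → λ (γ : Vec Nat ζ) → λ (h : Nat) → h) zero (vnil Nat)))
  ~> refl Nat (elimVec Nat (λ (a : Nat) → λ (δ : Vec Nat a) → Nat) zero (λ (ρ : Nat) → λ (ζ : Nat) → λ (c : Vec Nat ρ) → λ (γ : Nat) → γ) zero (vnil Nat))
  ~> refl Nat zero
inferred type:
  Eq Nat zero zero


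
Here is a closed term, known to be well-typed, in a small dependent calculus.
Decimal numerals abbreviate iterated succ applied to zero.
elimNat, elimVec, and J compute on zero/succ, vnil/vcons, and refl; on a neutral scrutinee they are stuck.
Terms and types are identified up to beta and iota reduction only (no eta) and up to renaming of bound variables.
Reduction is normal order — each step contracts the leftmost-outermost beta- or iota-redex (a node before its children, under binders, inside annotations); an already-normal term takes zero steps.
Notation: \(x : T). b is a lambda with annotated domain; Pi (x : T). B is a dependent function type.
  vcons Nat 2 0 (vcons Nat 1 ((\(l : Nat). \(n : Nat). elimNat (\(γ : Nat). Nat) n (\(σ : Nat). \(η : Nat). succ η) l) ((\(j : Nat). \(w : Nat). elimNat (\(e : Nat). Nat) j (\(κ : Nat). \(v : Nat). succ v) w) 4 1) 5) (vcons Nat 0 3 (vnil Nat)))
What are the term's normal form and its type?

reduced normal form:
  vcons Nat 2 0 (vcons Nat 1 10 (vcons Nat 0 3 (vnil Nat)))
type:
  Vec Nat 3
observation: 24 normal-order steps normalize the term, beginning with a beta-redex.


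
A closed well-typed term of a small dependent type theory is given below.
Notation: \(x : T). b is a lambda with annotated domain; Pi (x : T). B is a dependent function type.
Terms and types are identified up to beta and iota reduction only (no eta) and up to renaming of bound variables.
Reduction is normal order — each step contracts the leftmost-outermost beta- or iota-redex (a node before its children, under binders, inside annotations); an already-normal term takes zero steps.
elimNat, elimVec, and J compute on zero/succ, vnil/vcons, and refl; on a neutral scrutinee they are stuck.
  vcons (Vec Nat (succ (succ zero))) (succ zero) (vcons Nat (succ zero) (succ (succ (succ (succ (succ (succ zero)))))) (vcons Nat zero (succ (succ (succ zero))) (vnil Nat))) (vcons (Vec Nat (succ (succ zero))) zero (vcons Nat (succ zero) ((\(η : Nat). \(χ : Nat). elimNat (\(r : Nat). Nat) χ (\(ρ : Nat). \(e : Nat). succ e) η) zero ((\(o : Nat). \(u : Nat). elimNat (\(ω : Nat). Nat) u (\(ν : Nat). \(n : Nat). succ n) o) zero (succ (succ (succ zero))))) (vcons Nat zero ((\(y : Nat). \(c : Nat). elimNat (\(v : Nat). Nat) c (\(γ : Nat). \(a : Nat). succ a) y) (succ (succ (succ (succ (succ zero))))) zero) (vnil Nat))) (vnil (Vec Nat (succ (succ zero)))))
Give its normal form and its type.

reduced normal form:
  vcons (Vec Nat (succ (succ zero))) (succ zero) (vcons Nat (succ zero) (succ (succ (succ (succ (succ (succ zero)))))) (vcons Nat zero (succ (succ (succ zero))) (vnil Nat))) (vcons (Vec Nat (succ (succ zero))) zero (vcons Nat (succ zero) (succ (succ (succ zero))) (vcons Nat zero (succ (succ (succ (succ (succ zero))))) (vnil Nat))) (vnil (Vec Nat (succ (succ zero)))))
the term's type:
  Vec (Vec Nat (succ (succ zero))) (succ (succ zero))
observation: 24 normal-order steps separate the term from its normal form.


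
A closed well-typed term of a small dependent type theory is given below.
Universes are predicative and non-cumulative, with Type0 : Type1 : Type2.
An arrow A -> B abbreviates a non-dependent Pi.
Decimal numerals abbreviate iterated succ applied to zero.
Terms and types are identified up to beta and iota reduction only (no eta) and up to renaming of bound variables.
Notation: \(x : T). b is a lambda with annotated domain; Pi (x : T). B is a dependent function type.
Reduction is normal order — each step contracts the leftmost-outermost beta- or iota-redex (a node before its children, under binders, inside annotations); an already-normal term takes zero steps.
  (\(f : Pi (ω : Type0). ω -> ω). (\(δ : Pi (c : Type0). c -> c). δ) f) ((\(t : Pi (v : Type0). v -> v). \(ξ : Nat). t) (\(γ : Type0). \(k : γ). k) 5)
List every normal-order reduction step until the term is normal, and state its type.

normal-order reduction:
  (\(f : Pi (ω : Type0). ω -> ω). (\(δ : Pi (c : Type0). c -> c). δ) f) ((\(t : Pi (v : Type0). v -> v). \(ξ : Nat). t) (\(γ : Type0). \(k : γ). k) 5)
  ~> (\(f : Pi (ω : Type0). ω -> ω). f) ((\(δ : Pi (c : Type0). c -> c). \(t : Nat). δ) (\(v : Type0). \(ξ : v). ξ) 5)
  ~> (\(f : Pi (ω : Type0). ω -> ω). \(δ : Nat). f) (\(c : Type0). \(t : c). t) 5
  ~> (\(f : Nat). \(ω : Type0). \(δ : ω). δ) 5
  ~> \(f : Type0). \(ω : f). ω
inferred type:
  Pi (f : Type0). f -> f


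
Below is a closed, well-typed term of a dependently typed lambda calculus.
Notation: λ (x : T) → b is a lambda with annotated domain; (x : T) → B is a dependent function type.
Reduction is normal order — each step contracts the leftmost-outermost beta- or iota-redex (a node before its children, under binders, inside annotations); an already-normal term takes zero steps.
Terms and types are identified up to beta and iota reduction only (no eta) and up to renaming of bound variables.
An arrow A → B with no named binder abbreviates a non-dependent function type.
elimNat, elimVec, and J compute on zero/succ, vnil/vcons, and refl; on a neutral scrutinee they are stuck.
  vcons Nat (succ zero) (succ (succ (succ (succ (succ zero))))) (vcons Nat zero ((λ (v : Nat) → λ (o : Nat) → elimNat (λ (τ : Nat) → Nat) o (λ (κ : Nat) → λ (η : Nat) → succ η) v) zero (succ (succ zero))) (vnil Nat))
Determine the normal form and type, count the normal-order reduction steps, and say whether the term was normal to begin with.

resulting normal form:
  vcons Nat (succ zero) (succ (succ (succ (succ (succ zero))))) (vcons Nat zero (succ (succ zero)) (vnil Nat))
inferred type:
  Vec Nat (succ (succ zero))
steps to reach normal form (normal order): 3
term was already normal: no
first redex: a beta-redex


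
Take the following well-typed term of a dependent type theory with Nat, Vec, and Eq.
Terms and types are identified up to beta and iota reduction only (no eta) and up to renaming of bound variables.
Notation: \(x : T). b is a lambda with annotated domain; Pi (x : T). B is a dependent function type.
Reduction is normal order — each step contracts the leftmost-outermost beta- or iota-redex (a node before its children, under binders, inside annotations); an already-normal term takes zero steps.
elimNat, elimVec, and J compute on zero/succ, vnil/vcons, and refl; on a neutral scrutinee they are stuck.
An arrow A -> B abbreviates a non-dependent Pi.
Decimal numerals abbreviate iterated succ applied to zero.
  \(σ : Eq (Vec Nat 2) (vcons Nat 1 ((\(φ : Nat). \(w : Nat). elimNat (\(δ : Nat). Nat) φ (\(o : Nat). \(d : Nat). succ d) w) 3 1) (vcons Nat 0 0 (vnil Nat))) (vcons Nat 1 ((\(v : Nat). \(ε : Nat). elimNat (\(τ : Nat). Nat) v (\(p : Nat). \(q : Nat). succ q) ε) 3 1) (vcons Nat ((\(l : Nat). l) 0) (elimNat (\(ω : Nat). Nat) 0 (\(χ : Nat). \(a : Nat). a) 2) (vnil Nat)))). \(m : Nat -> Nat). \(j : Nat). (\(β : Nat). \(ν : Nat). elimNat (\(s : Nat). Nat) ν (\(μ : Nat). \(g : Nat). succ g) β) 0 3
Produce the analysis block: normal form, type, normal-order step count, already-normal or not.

normal form:
  \(σ : Eq (Vec Nat 2) (vcons Nat 1 4 (vcons Nat 0 0 (vnil Nat))) (vcons Nat 1 4 (vcons Nat 0 0 (vnil Nat)))). \(φ : Nat -> Nat). \(w : Nat). 3
the term's type:
  Eq (Vec Nat 2) (vcons Nat 1 4 (vcons Nat 0 0 (vnil Nat))) (vcons Nat 1 4 (vcons Nat 0 0 (vnil Nat))) -> (Nat -> Nat) -> Nat -> Nat
reduction steps (normal order): 23
started in normal form: no
first contracted redex: a beta-redex


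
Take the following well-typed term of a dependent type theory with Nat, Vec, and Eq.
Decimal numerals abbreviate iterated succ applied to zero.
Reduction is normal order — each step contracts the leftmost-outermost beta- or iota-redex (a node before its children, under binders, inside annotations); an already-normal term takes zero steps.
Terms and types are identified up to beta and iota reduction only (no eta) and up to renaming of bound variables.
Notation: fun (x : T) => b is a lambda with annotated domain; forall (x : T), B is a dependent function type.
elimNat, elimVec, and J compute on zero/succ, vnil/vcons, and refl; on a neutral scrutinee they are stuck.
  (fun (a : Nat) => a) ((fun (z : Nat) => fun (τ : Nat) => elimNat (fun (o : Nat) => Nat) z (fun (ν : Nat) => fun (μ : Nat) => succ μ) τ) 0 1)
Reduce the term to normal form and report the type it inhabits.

normal form:
  1
inferred type:
  Nat


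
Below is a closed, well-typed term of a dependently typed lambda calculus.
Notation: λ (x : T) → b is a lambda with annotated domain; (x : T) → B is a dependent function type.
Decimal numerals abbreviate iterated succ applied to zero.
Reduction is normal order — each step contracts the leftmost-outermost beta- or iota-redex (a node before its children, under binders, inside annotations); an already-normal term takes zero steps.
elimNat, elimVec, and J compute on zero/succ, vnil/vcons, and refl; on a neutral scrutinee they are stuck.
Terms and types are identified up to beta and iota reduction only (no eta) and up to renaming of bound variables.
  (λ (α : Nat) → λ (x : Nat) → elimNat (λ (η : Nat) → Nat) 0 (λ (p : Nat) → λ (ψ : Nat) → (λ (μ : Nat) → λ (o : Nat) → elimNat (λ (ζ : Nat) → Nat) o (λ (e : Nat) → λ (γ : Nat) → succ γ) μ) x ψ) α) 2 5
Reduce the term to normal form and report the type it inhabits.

reduced normal form:
  10
the term's type:
  Nat


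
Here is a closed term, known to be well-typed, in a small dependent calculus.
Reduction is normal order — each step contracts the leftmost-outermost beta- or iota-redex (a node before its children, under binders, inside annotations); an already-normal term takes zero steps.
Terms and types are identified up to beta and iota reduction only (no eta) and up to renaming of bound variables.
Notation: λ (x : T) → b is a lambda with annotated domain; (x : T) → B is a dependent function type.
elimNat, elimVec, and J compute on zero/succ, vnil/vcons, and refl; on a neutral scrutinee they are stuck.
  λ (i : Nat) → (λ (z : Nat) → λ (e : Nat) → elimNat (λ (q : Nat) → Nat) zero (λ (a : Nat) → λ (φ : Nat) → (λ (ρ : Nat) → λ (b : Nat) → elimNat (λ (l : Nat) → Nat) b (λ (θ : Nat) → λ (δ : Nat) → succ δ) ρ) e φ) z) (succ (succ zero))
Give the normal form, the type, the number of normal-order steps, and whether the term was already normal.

normal form:
  λ (i : Nat) → λ (z : Nat) → elimNat (λ (e : Nat) → Nat) (elimNat (λ (q : Nat) → Nat) zero (λ (a : Nat) → λ (φ : Nat) → succ φ) z) (λ (ρ : Nat) → λ (b : Nat) → succ b) z
type:
  (i : Nat) → (z : Nat) → Nat
normal-order step count: 12
already normal: no
first contracted redex: a beta-redex


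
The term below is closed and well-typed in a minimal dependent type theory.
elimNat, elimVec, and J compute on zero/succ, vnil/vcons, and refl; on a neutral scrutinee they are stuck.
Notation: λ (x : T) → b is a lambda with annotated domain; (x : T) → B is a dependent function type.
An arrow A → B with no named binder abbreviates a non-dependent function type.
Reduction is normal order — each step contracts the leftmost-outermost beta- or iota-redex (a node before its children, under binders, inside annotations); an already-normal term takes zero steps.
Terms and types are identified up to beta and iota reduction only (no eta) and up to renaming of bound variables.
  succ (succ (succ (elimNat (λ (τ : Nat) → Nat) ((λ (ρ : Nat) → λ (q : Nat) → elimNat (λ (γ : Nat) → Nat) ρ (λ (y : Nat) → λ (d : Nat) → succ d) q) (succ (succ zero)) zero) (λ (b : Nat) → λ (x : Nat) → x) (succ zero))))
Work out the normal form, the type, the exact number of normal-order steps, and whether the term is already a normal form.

reduced normal form:
  succ (succ (succ (succ (succ zero))))
the term's type:
  Nat
normal-order step count: 7
started in normal form: no
first contracted redex: an elimNat iota-redex


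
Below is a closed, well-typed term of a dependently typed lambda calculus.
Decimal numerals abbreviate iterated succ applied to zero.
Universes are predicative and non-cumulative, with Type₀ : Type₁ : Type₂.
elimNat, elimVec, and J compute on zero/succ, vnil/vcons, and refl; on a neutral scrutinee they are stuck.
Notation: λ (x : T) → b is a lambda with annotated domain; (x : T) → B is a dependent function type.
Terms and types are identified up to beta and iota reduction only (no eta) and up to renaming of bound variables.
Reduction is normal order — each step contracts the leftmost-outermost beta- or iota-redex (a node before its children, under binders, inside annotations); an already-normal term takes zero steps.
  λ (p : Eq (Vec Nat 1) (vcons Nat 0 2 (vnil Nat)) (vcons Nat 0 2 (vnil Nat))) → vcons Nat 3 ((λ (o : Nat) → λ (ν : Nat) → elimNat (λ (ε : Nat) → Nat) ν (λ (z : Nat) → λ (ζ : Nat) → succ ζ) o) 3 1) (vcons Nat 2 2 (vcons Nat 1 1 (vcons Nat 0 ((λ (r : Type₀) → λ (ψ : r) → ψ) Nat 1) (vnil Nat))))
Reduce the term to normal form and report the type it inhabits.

reduced normal form:
  λ (p : Eq (Vec Nat 1) (vcons Nat 0 2 (vnil Nat)) (vcons Nat 0 2 (vnil Nat))) → vcons Nat 3 4 (vcons Nat 2 2 (vcons Nat 1 1 (vcons Nat 0 1 (vnil Nat))))
type:
  (p : Eq (Vec Nat 1) (vcons Nat 0 2 (vnil Nat)) (vcons Nat 0 2 (vnil Nat))) → Vec Nat 4
observation: normalization takes exactly 14 steps under the normal-order strategy.


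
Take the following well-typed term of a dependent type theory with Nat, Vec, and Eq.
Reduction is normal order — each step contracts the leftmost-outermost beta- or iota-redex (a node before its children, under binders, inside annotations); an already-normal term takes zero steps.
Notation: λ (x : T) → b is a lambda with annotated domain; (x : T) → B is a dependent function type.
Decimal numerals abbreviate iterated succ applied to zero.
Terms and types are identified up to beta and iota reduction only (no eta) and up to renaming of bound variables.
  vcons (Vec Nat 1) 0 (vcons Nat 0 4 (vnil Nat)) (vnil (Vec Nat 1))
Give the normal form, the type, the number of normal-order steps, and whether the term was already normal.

resulting normal form:
  vcons (Vec Nat 1) 0 (vcons Nat 0 4 (vnil Nat)) (vnil (Vec Nat 1))
type:
  Vec (Vec Nat 1) 1
reduction steps (normal order): 0
started in normal form: yes


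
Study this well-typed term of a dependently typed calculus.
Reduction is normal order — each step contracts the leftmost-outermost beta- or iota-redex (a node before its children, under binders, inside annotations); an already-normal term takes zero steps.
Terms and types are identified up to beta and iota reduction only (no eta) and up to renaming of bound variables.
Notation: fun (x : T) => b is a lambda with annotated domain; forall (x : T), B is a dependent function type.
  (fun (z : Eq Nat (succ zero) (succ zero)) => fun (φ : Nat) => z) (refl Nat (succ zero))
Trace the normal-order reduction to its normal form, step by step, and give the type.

reduction (normal order):
  (fun (z : Eq Nat (succ zero) (succ zero)) => fun (φ : Nat) => z) (refl Nat (succ zero))
  ~> fun (z : Nat) => refl Nat (succ zero)
the term's type:
  forall (z : Nat), Eq Nat (succ zero) (succ zero)


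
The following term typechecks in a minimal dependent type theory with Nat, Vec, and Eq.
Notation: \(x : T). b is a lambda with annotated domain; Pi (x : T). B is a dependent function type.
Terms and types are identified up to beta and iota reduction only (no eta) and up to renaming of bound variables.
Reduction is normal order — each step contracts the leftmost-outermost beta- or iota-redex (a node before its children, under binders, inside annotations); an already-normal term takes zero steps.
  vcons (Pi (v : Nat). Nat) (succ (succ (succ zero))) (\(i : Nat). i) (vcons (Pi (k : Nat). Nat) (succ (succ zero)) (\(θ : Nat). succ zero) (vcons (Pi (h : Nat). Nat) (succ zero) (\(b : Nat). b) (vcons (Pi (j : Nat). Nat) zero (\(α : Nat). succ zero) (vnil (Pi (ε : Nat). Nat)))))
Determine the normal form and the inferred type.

normal form:
  vcons (Pi (v : Nat). Nat) (succ (succ (succ zero))) (\(i : Nat). i) (vcons (Pi (k : Nat). Nat) (succ (succ zero)) (\(θ : Nat). succ zero) (vcons (Pi (h : Nat). Nat) (succ zero) (\(b : Nat). b) (vcons (Pi (j : Nat). Nat) zero (\(α : Nat). succ zero) (vnil (Pi (ε : Nat). Nat)))))
the term's type:
  Vec (Pi (v : Nat). Nat) (succ (succ (succ (succ zero))))
observation: the term is already in normal form.


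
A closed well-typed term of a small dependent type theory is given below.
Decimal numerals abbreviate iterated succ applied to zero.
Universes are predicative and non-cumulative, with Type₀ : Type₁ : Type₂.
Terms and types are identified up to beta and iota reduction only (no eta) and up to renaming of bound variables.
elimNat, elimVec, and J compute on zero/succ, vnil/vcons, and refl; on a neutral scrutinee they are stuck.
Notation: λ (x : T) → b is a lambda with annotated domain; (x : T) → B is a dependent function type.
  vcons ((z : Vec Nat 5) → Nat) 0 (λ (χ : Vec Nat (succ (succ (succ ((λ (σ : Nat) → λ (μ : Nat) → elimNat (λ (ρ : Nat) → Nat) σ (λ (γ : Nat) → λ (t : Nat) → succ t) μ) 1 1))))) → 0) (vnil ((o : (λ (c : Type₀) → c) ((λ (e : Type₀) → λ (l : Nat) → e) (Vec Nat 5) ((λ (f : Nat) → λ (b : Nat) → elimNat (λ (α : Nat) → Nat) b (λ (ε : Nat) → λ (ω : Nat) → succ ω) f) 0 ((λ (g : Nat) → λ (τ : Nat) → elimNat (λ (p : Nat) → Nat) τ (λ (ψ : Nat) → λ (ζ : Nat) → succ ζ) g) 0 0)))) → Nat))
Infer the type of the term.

type:
  Vec ((z : Vec Nat 5) → Nat) 1


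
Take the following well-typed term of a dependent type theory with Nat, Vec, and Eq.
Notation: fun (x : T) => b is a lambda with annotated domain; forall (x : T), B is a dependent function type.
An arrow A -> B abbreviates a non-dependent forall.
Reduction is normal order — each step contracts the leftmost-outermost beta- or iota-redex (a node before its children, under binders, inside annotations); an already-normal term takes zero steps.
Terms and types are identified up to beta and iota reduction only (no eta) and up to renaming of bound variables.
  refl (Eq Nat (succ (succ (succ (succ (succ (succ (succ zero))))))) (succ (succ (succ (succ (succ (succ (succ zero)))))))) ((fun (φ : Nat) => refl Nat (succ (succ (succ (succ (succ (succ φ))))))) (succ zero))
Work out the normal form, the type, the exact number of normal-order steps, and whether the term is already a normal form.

normal form:
  refl (Eq Nat (succ (succ (succ (succ (succ (succ (succ zero))))))) (succ (succ (succ (succ (succ (succ (succ zero)))))))) (refl Nat (succ (succ (succ (succ (succ (succ (succ zero))))))))
the term's type:
  Eq (Eq Nat (succ (succ (succ (succ (succ (succ (succ zero))))))) (succ (succ (succ (succ (succ (succ (succ zero)))))))) (refl Nat (succ (succ (succ (succ (succ (succ (succ zero)))))))) (refl Nat (succ (succ (succ (succ (succ (succ (succ zero))))))))
steps to reach normal form (normal order): 1
term was already normal: no
first redex: a beta-redex


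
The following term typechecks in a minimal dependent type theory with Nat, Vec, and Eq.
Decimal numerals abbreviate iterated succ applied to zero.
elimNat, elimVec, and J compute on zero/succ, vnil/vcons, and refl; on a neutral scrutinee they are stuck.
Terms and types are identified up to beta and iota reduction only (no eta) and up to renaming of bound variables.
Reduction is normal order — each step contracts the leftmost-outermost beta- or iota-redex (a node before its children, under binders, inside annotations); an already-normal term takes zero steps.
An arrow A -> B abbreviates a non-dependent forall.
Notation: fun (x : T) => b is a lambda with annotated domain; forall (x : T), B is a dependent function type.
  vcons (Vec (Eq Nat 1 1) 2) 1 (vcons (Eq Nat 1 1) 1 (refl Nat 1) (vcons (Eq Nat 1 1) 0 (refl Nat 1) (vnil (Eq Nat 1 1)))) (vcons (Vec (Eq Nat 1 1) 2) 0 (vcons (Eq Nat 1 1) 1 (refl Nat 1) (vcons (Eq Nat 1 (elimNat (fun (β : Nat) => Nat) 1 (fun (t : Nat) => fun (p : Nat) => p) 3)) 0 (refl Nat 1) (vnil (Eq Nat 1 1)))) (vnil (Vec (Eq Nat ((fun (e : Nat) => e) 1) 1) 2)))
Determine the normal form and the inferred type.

reduced normal form:
  vcons (Vec (Eq Nat 1 1) 2) 1 (vcons (Eq Nat 1 1) 1 (refl Nat 1) (vcons (Eq Nat 1 1) 0 (refl Nat 1) (vnil (Eq Nat 1 1)))) (vcons (Vec (Eq Nat 1 1) 2) 0 (vcons (Eq Nat 1 1) 1 (refl Nat 1) (vcons (Eq Nat 1 1) 0 (refl Nat 1) (vnil (Eq Nat 1 1)))) (vnil (Vec (Eq Nat 1 1) 2)))
type:
  Vec (Vec (Eq Nat 1 1) 2) 2


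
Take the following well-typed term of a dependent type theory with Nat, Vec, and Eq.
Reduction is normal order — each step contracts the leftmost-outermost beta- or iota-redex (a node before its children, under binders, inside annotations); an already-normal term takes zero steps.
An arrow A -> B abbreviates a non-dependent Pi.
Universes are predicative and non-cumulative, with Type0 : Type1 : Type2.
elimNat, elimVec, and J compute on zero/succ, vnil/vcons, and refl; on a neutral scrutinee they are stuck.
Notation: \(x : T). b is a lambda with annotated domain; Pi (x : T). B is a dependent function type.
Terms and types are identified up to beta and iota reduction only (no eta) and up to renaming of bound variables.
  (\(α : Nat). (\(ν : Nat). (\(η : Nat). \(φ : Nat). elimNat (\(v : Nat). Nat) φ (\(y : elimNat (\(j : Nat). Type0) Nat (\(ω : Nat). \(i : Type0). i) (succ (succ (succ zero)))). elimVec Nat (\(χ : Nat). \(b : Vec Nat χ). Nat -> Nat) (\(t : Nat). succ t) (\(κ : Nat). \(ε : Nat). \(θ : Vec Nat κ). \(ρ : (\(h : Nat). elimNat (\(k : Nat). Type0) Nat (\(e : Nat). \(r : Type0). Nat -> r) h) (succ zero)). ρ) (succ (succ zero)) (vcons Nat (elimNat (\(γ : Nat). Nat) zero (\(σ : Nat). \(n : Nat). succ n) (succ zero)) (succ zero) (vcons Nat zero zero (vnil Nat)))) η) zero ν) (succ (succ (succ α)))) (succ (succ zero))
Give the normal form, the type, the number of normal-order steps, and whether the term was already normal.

reduced normal form:
  succ (succ (succ (succ (succ zero))))
inferred type:
  Nat
normal-order step count: 5
term was already normal: no
first contracted redex: a beta-redex


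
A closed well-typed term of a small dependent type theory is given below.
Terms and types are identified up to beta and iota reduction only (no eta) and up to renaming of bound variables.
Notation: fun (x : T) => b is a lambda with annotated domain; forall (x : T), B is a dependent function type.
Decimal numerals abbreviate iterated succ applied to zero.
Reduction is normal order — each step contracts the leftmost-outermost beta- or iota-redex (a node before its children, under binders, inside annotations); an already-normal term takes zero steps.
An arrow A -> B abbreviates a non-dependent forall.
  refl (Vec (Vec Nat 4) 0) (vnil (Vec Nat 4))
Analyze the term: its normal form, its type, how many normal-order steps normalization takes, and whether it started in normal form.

resulting normal form:
  refl (Vec (Vec Nat 4) 0) (vnil (Vec Nat 4))
inferred type:
  Eq (Vec (Vec Nat 4) 0) (vnil (Vec Nat 4)) (vnil (Vec Nat 4))
steps to reach normal form (normal order): 0
term was already normal: yes


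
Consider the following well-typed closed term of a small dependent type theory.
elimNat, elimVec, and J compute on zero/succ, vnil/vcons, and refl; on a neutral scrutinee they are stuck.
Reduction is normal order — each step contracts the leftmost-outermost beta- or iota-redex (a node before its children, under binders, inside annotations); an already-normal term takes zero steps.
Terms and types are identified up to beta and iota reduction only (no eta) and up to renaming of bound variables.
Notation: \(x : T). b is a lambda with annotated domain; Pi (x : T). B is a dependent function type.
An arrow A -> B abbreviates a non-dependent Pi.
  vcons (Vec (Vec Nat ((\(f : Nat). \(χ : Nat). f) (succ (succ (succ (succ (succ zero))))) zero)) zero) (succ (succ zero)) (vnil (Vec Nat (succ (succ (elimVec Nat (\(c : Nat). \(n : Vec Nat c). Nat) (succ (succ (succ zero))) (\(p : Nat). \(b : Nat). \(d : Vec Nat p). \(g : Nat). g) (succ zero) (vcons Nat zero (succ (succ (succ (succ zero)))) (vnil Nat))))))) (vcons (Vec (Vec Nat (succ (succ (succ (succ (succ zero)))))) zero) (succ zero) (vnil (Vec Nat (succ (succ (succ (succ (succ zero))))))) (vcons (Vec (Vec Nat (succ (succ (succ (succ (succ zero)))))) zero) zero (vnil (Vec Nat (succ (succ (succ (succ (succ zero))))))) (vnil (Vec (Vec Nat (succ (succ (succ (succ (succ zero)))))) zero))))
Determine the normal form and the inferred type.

normal form:
  vcons (Vec (Vec Nat (succ (succ (succ (succ (succ zero)))))) zero) (succ (succ zero)) (vnil (Vec Nat (succ (succ (succ (succ (succ zero))))))) (vcons (Vec (Vec Nat (succ (succ (succ (succ (succ zero)))))) zero) (succ zero) (vnil (Vec Nat (succ (succ (succ (succ (succ zero))))))) (vcons (Vec (Vec Nat (succ (succ (succ (succ (succ zero)))))) zero) zero (vnil (Vec Nat (succ (succ (succ (succ (succ zero))))))) (vnil (Vec (Vec Nat (succ (succ (succ (succ (succ zero)))))) zero))))
type:
  Vec (Vec (Vec Nat (succ (succ (succ (succ (succ zero)))))) zero) (succ (succ (succ zero)))
observation: reduction starts at a beta-redex, and 8 normal-order steps reach the normal form.


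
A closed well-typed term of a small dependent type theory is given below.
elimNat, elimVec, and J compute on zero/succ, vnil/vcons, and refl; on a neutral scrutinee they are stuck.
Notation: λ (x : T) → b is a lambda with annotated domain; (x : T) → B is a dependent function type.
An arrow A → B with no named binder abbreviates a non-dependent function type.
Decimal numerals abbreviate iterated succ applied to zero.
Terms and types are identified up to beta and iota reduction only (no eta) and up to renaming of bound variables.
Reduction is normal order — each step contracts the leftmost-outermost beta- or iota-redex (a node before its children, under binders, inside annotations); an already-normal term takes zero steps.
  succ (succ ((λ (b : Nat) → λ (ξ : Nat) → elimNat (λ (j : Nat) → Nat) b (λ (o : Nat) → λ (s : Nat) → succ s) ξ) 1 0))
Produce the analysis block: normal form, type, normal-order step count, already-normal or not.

normal form:
  3
type:
  Nat
reduction steps (normal order): 3
term was already normal: no
first redex: a beta-redex


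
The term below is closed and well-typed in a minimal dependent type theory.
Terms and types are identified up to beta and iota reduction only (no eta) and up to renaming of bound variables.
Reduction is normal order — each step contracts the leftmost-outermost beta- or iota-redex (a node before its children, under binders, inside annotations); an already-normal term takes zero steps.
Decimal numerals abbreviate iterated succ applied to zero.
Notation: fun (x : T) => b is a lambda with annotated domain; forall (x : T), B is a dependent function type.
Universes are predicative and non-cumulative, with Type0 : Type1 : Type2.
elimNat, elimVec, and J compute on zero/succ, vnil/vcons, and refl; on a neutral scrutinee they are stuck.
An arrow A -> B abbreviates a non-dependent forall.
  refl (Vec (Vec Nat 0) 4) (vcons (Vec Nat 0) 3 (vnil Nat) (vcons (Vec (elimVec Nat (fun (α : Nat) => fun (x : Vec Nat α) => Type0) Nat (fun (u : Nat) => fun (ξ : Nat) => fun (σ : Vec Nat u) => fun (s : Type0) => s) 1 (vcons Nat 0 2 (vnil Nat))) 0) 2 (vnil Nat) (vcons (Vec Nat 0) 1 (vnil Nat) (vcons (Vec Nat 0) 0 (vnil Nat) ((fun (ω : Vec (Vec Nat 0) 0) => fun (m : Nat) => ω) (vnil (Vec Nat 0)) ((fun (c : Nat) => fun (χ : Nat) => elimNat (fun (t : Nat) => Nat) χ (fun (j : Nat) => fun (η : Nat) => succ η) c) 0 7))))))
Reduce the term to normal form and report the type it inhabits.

reduced normal form:
  refl (Vec (Vec Nat 0) 4) (vcons (Vec Nat 0) 3 (vnil Nat) (vcons (Vec Nat 0) 2 (vnil Nat) (vcons (Vec Nat 0) 1 (vnil Nat) (vcons (Vec Nat 0) 0 (vnil Nat) (vnil (Vec Nat 0))))))
the term's type:
  Eq (Vec (Vec Nat 0) 4) (vcons (Vec Nat 0) 3 (vnil Nat) (vcons (Vec Nat 0) 2 (vnil Nat) (vcons (Vec Nat 0) 1 (vnil Nat) (vcons (Vec Nat 0) 0 (vnil Nat) (vnil (Vec Nat 0)))))) (vcons (Vec Nat 0) 3 (vnil Nat) (vcons (Vec Nat 0) 2 (vnil Nat) (vcons (Vec Nat 0) 1 (vnil Nat) (vcons (Vec Nat 0) 0 (vnil Nat) (vnil (Vec Nat 0))))))
observation: reduction starts at an elimVec iota-redex, and 8 normal-order steps reach the normal form.
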